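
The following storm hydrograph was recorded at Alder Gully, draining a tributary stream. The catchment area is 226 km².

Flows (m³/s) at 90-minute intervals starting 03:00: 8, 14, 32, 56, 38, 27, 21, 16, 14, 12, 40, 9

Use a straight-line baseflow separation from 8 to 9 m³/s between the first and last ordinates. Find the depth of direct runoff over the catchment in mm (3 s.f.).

Direct runoff: 0.00, 5.91, 23.82, 47.73, 29.64, 18.55, 12.45, 7.36, 5.27, 3.18, 31.09, 0.00 m³/s; ΣQ_DR = 185.0 m³/s.
V = ΣQ_DR · Δt = 185.0 × 5400 s = 9.990 × 10^5 m³.
Over A = 226 km², depth = V / A = 4.42 mm.

d ≈ 4.42 mm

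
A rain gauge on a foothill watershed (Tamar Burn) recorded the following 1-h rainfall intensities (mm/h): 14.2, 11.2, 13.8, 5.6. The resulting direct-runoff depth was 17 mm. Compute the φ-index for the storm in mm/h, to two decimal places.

Only the 3 blocks with intensity above φ contribute runoff: 14.2, 11.2, 13.8 mm/h.
Σ(I−φ)·Δt = d  ⇒  (14.2+11.2+13.8 − 3φ)·1 = 17
φ = (39.20 − 17/1) / 3 = 7.40 mm/h.

φ ≈ 7.40 mm/h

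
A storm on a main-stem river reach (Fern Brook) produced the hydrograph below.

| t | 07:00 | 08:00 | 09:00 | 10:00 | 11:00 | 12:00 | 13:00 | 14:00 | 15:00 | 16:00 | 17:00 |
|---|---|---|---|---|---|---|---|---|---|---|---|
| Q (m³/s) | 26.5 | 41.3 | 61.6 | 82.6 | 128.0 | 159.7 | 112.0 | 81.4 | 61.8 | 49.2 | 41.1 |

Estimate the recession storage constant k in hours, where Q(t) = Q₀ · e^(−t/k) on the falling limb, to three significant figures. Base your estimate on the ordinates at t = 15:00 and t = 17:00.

k ≈ 4.90 h

On the falling limb, Q drops from 61.8 to 41.1 m³/s between t = 15:00 and t = 17:00 (Δt = 2 h).
k = −Δt / ln(Q₂/Q₁) = −2 / ln(41.1/61.8) = 4.90 h.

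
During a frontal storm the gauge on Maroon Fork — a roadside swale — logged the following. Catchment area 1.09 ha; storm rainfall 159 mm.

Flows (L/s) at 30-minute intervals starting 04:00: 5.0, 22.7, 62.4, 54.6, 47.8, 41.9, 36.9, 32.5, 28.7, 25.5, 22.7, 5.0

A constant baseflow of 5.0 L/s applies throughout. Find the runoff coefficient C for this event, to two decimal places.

C ≈ 0.34

ΣQ_DR = 325.7 L/s; V = ΣQ_DR·Δt = 5.863 × 10^5 L.
Runoff depth d = V / A = 53.79 mm.
C = d / P = 53.79 / 159 = 0.34.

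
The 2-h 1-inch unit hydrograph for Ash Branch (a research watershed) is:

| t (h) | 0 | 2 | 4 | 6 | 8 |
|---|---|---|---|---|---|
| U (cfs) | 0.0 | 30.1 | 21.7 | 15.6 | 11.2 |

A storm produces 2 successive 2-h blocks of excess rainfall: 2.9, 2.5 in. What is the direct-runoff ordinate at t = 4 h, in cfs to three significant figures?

Q ≈ 138 cfs

By discrete convolution, Q_j = Σ (P_i / 1 in) · U_{j−i}.
At t = 4 h (j=2): Q = (2.9/1)·21.7 + (2.5/1)·30.1 = 138 cfs.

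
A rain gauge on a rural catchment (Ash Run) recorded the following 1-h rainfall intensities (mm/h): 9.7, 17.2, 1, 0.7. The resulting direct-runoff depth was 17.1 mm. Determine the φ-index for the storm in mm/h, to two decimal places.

Only the 2 blocks with intensity above φ contribute runoff: 9.7, 17.2 mm/h.
Σ(I−φ)·Δt = d  ⇒  (9.7+17.2 − 2φ)·1 = 17.1
φ = (26.90 − 17.1/1) / 2 = 4.90 mm/h.

φ ≈ 4.90 mm/h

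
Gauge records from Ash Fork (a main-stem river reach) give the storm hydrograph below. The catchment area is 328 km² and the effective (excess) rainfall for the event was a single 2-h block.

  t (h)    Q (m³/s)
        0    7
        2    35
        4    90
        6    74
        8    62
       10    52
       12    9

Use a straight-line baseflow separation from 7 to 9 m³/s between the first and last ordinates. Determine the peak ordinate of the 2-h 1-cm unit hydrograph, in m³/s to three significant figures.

U_p ≈ 137 m³/s

Direct runoff: 0.00, 27.67, 82.33, 66.00, 53.67, 43.33, 0.00 m³/s; ΣQ_DR = 273.0 m³/s, peak = 82.33 m³/s.
Runoff depth d = ΣQ_DR·Δt / A = 273.0 × 7200 / (328 km²) = 5.993 mm.
The 1-cm UH is the DRH scaled by (10 mm)/d, so U_p = 82.33 × 10/5.993 = 137 m³/s.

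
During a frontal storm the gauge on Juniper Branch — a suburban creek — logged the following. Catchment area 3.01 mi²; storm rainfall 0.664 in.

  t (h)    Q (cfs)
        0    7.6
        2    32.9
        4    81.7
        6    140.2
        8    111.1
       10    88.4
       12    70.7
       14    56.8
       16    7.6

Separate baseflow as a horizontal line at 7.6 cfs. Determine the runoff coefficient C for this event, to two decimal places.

ΣQ_DR = 528.6 cfs; V = ΣQ_DR·Δt = 3.806 × 10^6 ft³.
Runoff depth d = V / A = 0.5443 in.
C = d / P = 0.5443 / 0.664 = 0.82.

C ≈ 0.82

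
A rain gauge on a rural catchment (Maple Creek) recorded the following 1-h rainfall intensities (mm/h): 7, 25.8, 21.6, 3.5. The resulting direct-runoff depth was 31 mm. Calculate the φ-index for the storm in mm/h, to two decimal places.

Only the 2 blocks with intensity above φ contribute runoff: 25.8, 21.6 mm/h.
Σ(I−φ)·Δt = d  ⇒  (25.8+21.6 − 2φ)·1 = 31
φ = (47.40 − 31/1) / 2 = 8.20 mm/h.

φ ≈ 8.20 mm/h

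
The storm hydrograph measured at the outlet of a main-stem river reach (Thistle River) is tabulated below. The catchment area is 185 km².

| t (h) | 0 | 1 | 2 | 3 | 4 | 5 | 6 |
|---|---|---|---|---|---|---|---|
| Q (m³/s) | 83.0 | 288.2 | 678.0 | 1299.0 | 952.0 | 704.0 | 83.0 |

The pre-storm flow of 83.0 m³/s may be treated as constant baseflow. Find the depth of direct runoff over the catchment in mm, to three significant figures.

d ≈ 68.2 mm

Direct runoff: 0.0, 205.2, 595.0, 1216.0, 869.0, 621.0, 0.0 m³/s; ΣQ_DR = 3506 m³/s.
V = ΣQ_DR · Δt = 3506 × 3600 s = 1.262 × 10^7 m³.
Over A = 185 km², depth = V / A = 68.2 mm.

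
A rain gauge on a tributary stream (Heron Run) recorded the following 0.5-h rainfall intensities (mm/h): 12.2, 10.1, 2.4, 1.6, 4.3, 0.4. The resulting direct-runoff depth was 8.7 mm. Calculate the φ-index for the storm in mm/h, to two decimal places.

Only the 3 blocks with intensity above φ contribute runoff: 12.2, 10.1, 4.3 mm/h.
Σ(I−φ)·Δt = d  ⇒  (12.2+10.1+4.3 − 3φ)·0.5 = 8.7
φ = (26.60 − 8.7/0.5) / 3 = 3.07 mm/h.

φ ≈ 3.07 mm/h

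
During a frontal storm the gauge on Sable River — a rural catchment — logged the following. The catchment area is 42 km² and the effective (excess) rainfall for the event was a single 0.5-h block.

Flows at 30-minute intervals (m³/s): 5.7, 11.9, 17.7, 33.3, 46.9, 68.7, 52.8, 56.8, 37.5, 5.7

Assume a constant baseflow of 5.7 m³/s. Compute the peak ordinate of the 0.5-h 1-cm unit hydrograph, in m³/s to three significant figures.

Direct runoff: 0.0, 6.2, 12.0, 27.6, 41.2, 63.0, 47.1, 51.1, 31.8, 0.0 m³/s; ΣQ_DR = 280.0 m³/s, peak = 63.0 m³/s.
Runoff depth d = ΣQ_DR·Δt / A = 280.0 × 1800 / (42 km²) = 12.00 mm.
The 1-cm UH is the DRH scaled by (10 mm)/d, so U_p = 63.0 × 10/12.00 = 52.5 m³/s.

U_p ≈ 52.5 m³/s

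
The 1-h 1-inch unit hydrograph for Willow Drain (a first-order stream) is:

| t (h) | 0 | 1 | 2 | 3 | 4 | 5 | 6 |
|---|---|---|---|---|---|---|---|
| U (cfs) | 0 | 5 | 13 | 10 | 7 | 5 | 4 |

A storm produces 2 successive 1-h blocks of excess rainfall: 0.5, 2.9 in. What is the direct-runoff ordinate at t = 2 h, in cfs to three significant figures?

Q ≈ 21.0 cfs

By discrete convolution, Q_j = Σ (P_i / 1 in) · U_{j−i}.
At t = 2 h (j=2): Q = (0.5/1)·13 + (2.9/1)·5 = 21.0 cfs.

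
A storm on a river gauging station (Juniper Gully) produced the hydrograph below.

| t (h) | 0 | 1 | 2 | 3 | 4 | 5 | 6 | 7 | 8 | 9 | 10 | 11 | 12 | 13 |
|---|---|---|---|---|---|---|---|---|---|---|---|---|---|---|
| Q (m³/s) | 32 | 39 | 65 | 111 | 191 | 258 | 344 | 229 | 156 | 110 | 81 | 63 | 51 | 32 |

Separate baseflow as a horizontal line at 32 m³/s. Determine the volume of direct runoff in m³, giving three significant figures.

V ≈ 4.73 × 10^6 m³

Direct-runoff ordinates (Q − Q_b): 0.0, 7.0, 33.0, 79.0, 159.0, 226.0, 312.0, 197.0, 124.0, 78.0, 49.0, 31.0, 19.0, 0.0 m³/s.
ΣQ_DR = 1314 m³/s.
With Δt = 1 h = 3600 s, V = ΣQ_DR · Δt = 1314 × 3600 = 4.73 × 10^6 m³.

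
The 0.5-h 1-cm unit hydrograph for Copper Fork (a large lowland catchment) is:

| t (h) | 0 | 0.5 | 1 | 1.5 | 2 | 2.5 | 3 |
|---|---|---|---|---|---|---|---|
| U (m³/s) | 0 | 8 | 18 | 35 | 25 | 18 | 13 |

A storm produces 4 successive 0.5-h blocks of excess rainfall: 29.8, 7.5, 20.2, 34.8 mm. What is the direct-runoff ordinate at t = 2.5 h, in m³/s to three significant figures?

Q ≈ 206 m³/s

By discrete convolution, Q_j = Σ (P_i / 10 mm) · U_{j−i}.
At t = 2.5 h (j=5): Q = (29.8/10)·18 + (7.5/10)·25 + (20.2/10)·35 + (34.8/10)·18 = 206 m³/s.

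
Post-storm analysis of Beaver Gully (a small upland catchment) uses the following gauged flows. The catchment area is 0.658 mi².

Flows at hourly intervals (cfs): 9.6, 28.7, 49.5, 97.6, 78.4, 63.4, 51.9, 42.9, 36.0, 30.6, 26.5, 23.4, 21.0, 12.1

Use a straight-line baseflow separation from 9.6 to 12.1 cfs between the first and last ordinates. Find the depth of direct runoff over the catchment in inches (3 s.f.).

d ≈ 0.988 in

Direct runoff: 0.00, 18.91, 39.52, 87.42, 68.03, 52.84, 41.15, 31.95, 24.86, 19.27, 14.98, 11.68, 9.09, 0.00 cfs; ΣQ_DR = 419.7 cfs.
V = ΣQ_DR · Δt = 419.7 × 3600 s = 1.511 × 10^6 ft³.
Over A = 0.658 mi², depth = V / A = 0.988 in.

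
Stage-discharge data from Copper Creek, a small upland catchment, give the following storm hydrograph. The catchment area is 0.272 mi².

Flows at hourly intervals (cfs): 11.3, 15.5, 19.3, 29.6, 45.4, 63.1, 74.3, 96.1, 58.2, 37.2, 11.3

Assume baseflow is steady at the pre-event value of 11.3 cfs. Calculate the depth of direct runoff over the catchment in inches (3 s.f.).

Direct runoff: 0.0, 4.2, 8.0, 18.3, 34.1, 51.8, 63.0, 84.8, 46.9, 25.9, 0.0 cfs; ΣQ_DR = 337.0 cfs.
V = ΣQ_DR · Δt = 337.0 × 3600 s = 1.213 × 10^6 ft³.
Over A = 0.272 mi², depth = V / A = 1.92 in.

d ≈ 1.92 in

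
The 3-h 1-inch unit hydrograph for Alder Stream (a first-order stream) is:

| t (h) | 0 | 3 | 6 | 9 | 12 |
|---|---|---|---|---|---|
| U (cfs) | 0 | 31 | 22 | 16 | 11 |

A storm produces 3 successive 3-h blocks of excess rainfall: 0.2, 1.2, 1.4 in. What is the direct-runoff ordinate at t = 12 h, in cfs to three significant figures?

Q ≈ 52.2 cfs

By discrete convolution, Q_j = Σ (P_i / 1 in) · U_{j−i}.
At t = 12 h (j=4): Q = (0.2/1)·11 + (1.2/1)·16 + (1.4/1)·22 = 52.2 cfs.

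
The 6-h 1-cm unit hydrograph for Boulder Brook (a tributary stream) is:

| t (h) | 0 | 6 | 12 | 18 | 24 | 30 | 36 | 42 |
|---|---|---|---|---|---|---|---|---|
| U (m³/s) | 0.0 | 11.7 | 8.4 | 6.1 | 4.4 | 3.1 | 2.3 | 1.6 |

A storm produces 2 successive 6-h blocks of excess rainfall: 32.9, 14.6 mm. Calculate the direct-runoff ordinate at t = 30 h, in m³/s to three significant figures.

Q ≈ 16.6 m³/s

By discrete convolution, Q_j = Σ (P_i / 10 mm) · U_{j−i}.
At t = 30 h (j=5): Q = (32.9/10)·3.1 + (14.6/10)·4.4 = 16.6 m³/s.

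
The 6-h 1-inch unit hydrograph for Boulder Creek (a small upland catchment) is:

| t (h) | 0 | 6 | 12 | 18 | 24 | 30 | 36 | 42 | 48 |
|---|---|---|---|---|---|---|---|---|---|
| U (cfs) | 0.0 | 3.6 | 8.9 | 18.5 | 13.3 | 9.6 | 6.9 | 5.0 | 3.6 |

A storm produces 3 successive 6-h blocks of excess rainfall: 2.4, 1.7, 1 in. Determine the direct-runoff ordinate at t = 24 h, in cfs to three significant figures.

Q ≈ 72.3 cfs

By discrete convolution, Q_j = Σ (P_i / 1 in) · U_{j−i}.
At t = 24 h (j=4): Q = (2.4/1)·13.3 + (1.7/1)·18.5 + (1/1)·8.9 = 72.3 cfs.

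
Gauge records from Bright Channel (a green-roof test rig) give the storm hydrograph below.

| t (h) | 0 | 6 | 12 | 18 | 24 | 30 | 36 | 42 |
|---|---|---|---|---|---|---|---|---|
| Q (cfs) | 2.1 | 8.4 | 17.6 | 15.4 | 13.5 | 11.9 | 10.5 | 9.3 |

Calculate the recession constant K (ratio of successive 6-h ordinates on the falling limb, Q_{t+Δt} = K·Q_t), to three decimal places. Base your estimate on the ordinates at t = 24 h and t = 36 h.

K ≈ 0.882

Using the recession-limb readings at t = 24 h and t = 36 h: Q falls from 13.5 to 10.5 cfs over 2 intervals.
K = (Q₂/Q₁)^(1/2) = (10.5/13.5)^(1/2) = 0.882.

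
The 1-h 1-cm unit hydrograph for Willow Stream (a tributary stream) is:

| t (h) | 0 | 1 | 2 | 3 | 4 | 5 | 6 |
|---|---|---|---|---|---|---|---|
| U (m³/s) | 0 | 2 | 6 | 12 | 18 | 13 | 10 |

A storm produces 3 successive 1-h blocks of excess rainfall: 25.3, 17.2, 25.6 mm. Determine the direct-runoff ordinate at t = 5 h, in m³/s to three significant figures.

By discrete convolution, Q_j = Σ (P_i / 10 mm) · U_{j−i}.
At t = 5 h (j=5): Q = (25.3/10)·13 + (17.2/10)·18 + (25.6/10)·12 = 94.6 m³/s.

Q ≈ 94.6 m³/s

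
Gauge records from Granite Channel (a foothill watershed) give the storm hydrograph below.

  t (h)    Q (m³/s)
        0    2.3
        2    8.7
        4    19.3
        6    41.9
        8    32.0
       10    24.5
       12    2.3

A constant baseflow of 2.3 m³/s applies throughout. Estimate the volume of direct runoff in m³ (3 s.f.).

V ≈ 8.27 × 10^5 m³

Direct-runoff ordinates (Q − Q_b): 0.0, 6.4, 17.0, 39.6, 29.7, 22.2, 0.0 m³/s.
ΣQ_DR = 114.9 m³/s.
With Δt = 2 h = 7200 s, V = ΣQ_DR · Δt = 114.9 × 7200 = 8.27 × 10^5 m³.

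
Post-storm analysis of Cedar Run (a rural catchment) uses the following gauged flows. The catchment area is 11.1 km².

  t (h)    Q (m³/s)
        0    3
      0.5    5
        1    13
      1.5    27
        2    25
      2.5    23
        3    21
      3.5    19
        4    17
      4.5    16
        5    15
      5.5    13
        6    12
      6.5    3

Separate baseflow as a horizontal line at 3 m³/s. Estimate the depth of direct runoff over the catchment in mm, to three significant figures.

Direct runoff: 0.0, 2.0, 10.0, 24.0, 22.0, 20.0, 18.0, 16.0, 14.0, 13.0, 12.0, 10.0, 9.0, 0.0 m³/s; ΣQ_DR = 170.0 m³/s.
V = ΣQ_DR · Δt = 170.0 × 1800 s = 3.060 × 10^5 m³.
Over A = 11.1 km², depth = V / A = 27.6 mm.

d ≈ 27.6 mm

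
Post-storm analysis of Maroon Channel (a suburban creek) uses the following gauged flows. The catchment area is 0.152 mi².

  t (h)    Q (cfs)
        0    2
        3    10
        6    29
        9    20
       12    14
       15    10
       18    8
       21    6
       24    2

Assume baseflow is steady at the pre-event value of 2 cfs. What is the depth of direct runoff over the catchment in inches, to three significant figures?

d ≈ 2.54 in

Direct runoff: 0.0, 8.0, 27.0, 18.0, 12.0, 8.0, 6.0, 4.0, 0.0 cfs; ΣQ_DR = 83.00 cfs.
V = ΣQ_DR · Δt = 83.00 × 10800 s = 8.964 × 10^5 ft³.
Over A = 0.152 mi², depth = V / A = 2.54 in.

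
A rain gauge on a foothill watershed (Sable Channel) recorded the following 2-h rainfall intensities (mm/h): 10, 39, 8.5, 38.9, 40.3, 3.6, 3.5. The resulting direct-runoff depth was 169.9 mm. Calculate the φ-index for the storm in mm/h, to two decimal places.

Only the 3 blocks with intensity above φ contribute runoff: 39, 38.9, 40.3 mm/h.
Σ(I−φ)·Δt = d  ⇒  (39+38.9+40.3 − 3φ)·2 = 169.9
φ = (118.2 − 169.9/2) / 3 = 11.08 mm/h.

φ ≈ 11.08 mm/h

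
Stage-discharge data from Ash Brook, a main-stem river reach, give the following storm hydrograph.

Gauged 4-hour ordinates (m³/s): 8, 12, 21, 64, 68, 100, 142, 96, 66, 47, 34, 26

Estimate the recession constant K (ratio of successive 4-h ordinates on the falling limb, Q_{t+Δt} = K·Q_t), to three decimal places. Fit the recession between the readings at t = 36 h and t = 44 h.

Using the recession-limb readings at t = 36 h and t = 44 h: Q falls from 47 to 26 m³/s over 2 intervals.
K = (Q₂/Q₁)^(1/2) = (26/47)^(1/2) = 0.744.

K ≈ 0.744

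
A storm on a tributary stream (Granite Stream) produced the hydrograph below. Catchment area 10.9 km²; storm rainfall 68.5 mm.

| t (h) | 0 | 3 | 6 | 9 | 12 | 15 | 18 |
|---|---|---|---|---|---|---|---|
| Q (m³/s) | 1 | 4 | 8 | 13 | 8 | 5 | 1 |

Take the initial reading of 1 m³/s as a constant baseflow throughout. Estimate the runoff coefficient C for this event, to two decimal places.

ΣQ_DR = 33.00 m³/s; V = ΣQ_DR·Δt = 3.564 × 10^5 m³.
Runoff depth d = V / A = 32.70 mm.
C = d / P = 32.70 / 68.5 = 0.48.

C ≈ 0.48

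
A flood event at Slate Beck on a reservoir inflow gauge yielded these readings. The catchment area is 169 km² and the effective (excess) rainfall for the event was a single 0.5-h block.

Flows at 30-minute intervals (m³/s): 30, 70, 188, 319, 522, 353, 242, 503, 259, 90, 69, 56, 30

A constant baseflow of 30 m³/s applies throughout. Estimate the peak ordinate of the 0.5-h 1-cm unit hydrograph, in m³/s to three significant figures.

Direct runoff: 0.0, 40.0, 158.0, 289.0, 492.0, 323.0, 212.0, 473.0, 229.0, 60.0, 39.0, 26.0, 0.0 m³/s; ΣQ_DR = 2341 m³/s, peak = 492.0 m³/s.
Runoff depth d = ΣQ_DR·Δt / A = 2341 × 1800 / (169 km²) = 24.93 mm.
The 1-cm UH is the DRH scaled by (10 mm)/d, so U_p = 492.0 × 10/24.93 = 197 m³/s.

U_p ≈ 197 m³/s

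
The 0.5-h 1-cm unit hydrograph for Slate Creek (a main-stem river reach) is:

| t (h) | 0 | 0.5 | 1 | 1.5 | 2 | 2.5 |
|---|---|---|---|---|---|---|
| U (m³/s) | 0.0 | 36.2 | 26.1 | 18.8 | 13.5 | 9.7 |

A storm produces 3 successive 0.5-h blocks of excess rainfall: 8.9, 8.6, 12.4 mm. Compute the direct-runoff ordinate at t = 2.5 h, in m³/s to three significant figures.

Q ≈ 43.6 m³/s

By discrete convolution, Q_j = Σ (P_i / 10 mm) · U_{j−i}.
At t = 2.5 h (j=5): Q = (8.9/10)·9.7 + (8.6/10)·13.5 + (12.4/10)·18.8 = 43.6 m³/s.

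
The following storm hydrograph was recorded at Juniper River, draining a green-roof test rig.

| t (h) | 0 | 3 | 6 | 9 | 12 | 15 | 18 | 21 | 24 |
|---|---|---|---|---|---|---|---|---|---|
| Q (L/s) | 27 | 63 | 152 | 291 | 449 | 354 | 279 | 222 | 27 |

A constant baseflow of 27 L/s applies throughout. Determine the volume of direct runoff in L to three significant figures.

Direct-runoff ordinates (Q − Q_b): 0.0, 36.0, 125.0, 264.0, 422.0, 327.0, 252.0, 195.0, 0.0 L/s.
ΣQ_DR = 1621 L/s.
With Δt = 3 h = 10800 s, V = ΣQ_DR · Δt = 1621 × 10800 = 1.75 × 10^7 L.

V ≈ 1.75 × 10^7 L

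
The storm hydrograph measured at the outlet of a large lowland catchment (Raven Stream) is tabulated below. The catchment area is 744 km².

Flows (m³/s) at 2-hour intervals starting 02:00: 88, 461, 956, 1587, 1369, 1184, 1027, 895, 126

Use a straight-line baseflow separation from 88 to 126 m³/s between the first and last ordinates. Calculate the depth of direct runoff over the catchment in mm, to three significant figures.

d ≈ 65.1 mm

Direct runoff: 0.00, 368.25, 858.50, 1484.75, 1262.00, 1072.25, 910.50, 773.75, 0.00 m³/s; ΣQ_DR = 6730 m³/s.
V = ΣQ_DR · Δt = 6730 × 7200 s = 4.846 × 10^7 m³.
Over A = 744 km², depth = V / A = 65.1 mm.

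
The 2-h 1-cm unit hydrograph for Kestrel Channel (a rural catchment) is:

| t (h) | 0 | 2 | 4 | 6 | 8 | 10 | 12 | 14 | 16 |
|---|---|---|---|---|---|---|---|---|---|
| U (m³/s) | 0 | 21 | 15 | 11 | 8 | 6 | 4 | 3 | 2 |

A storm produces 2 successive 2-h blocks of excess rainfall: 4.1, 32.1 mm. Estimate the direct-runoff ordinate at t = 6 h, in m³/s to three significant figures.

Q ≈ 52.7 m³/s

By discrete convolution, Q_j = Σ (P_i / 10 mm) · U_{j−i}.
At t = 6 h (j=3): Q = (4.1/10)·11 + (32.1/10)·15 = 52.7 m³/s.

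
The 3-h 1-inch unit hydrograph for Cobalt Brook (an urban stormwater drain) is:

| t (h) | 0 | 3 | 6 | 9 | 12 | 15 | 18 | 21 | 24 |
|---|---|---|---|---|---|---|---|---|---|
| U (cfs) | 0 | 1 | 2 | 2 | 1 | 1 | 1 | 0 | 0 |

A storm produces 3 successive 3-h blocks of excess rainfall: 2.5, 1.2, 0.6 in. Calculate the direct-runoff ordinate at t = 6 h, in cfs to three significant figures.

By discrete convolution, Q_j = Σ (P_i / 1 in) · U_{j−i}.
At t = 6 h (j=2): Q = (2.5/1)·2 + (1.2/1)·1 + (0.6/1)·0 = 6.20 cfs.

Q ≈ 6.20 cfs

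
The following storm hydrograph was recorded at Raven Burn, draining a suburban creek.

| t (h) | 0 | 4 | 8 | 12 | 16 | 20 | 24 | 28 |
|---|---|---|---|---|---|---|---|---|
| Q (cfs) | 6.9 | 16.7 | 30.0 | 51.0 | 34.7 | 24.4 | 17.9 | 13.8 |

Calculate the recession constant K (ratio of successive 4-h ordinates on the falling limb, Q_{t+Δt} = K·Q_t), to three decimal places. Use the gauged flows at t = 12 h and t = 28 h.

Using the recession-limb readings at t = 12 h and t = 28 h: Q falls from 51.0 to 13.8 cfs over 4 intervals.
K = (Q₂/Q₁)^(1/4) = (13.8/51.0)^(1/4) = 0.721.

K ≈ 0.721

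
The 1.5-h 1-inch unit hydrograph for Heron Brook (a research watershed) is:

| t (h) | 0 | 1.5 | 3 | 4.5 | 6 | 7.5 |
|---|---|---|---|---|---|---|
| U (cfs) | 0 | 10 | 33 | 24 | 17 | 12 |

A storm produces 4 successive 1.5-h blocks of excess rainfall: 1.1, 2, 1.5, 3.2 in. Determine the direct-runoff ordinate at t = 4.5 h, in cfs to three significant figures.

Q ≈ 107 cfs

By discrete convolution, Q_j = Σ (P_i / 1 in) · U_{j−i}.
At t = 4.5 h (j=3): Q = (1.1/1)·24 + (2/1)·33 + (1.5/1)·10 + (3.2/1)·0 = 107 cfs.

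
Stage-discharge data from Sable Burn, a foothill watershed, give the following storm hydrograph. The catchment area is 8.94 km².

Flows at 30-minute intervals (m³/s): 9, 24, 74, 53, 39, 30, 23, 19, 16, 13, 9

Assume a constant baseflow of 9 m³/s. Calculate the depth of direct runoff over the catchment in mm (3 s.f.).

d ≈ 42.3 mm

Direct runoff: 0.0, 15.0, 65.0, 44.0, 30.0, 21.0, 14.0, 10.0, 7.0, 4.0, 0.0 m³/s; ΣQ_DR = 210.0 m³/s.
V = ΣQ_DR · Δt = 210.0 × 1800 s = 3.780 × 10^5 m³.
Over A = 8.94 km², depth = V / A = 42.3 mm.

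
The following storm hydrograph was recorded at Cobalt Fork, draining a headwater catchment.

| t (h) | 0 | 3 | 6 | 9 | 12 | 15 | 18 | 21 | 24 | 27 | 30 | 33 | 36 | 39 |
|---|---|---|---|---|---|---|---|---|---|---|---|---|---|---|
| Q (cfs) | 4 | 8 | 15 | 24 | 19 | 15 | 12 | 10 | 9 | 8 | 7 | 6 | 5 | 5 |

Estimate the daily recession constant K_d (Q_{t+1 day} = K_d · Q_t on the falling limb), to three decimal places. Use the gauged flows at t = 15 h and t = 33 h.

K_d ≈ 0.295

Between t = 15 h and t = 33 h the flow falls from 15 to 6 cfs over 6×3 h = 18 h.
Per-interval ratio K = (6/15)^(1/6) = 0.8584; K_d = K^(24/3) = 0.295.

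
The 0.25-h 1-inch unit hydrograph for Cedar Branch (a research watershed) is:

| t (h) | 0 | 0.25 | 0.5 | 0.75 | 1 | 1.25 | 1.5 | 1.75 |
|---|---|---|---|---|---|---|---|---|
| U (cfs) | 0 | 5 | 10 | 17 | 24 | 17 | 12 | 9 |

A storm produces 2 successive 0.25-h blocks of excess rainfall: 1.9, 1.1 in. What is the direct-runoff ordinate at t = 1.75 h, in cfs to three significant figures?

Q ≈ 30.3 cfs

By discrete convolution, Q_j = Σ (P_i / 1 in) · U_{j−i}.
At t = 1.75 h (j=7): Q = (1.9/1)·9 + (1.1/1)·12 = 30.3 cfs.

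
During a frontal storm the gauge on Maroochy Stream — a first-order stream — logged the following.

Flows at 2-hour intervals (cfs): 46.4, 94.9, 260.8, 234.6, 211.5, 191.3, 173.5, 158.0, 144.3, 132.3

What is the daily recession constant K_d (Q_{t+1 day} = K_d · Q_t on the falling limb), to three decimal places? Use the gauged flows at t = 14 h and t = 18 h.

Between t = 14 h and t = 18 h the flow falls from 158.0 to 132.3 cfs over 2×2 h = 4 h.
Per-interval ratio K = (132.3/158.0)^(1/2) = 0.9151; K_d = K^(24/2) = 0.345.

K_d ≈ 0.345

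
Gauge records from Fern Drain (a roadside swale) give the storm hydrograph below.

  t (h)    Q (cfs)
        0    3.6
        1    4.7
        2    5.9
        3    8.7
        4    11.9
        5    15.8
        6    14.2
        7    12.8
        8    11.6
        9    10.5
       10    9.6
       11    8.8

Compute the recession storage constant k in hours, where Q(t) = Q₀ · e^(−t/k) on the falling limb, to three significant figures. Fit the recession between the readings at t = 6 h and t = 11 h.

On the falling limb, Q drops from 14.2 to 8.8 cfs between t = 6 h and t = 11 h (Δt = 5 h).
k = −Δt / ln(Q₂/Q₁) = −5 / ln(8.8/14.2) = 10.4 h.

k ≈ 10.4 h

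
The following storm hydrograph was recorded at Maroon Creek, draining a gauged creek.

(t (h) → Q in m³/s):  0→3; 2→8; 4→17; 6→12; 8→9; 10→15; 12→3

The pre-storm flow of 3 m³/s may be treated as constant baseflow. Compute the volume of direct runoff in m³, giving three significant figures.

V ≈ 3.31 × 10^5 m³

Direct-runoff ordinates (Q − Q_b): 0.0, 5.0, 14.0, 9.0, 6.0, 12.0, 0.0 m³/s.
ΣQ_DR = 46.00 m³/s.
With Δt = 2 h = 7200 s, V = ΣQ_DR · Δt = 46.00 × 7200 = 3.31 × 10^5 m³.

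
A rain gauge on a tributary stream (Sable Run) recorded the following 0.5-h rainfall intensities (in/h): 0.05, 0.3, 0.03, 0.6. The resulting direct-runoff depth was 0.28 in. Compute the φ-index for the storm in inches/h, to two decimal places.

Only the 2 blocks with intensity above φ contribute runoff: 0.3, 0.6 in/h.
Σ(I−φ)·Δt = d  ⇒  (0.3+0.6 − 2φ)·0.5 = 0.28
φ = (0.9000 − 0.28/0.5) / 2 = 0.17 in/h.

φ ≈ 0.17 in/h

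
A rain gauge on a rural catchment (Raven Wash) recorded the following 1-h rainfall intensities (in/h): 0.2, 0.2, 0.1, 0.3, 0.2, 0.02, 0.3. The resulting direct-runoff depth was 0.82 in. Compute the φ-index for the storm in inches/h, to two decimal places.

Only the 6 blocks with intensity above φ contribute runoff: 0.2, 0.2, 0.1, 0.3, 0.2, 0.3 in/h.
Σ(I−φ)·Δt = d  ⇒  (0.2+0.2+0.1+0.3+0.2+0.3 − 6φ)·1 = 0.82
φ = (1.300 − 0.82/1) / 6 = 0.08 in/h.

φ ≈ 0.08 in/h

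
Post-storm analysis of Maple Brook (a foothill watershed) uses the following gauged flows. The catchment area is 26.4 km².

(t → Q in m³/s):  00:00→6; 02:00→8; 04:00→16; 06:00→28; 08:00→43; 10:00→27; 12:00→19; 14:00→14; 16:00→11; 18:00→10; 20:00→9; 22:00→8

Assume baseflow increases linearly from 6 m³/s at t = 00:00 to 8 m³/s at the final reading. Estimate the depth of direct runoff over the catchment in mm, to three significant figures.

Direct runoff: 0.00, 1.82, 9.64, 21.45, 36.27, 20.09, 11.91, 6.73, 3.55, 2.36, 1.18, 0.00 m³/s; ΣQ_DR = 115.0 m³/s.
V = ΣQ_DR · Δt = 115.0 × 7200 s = 8.280 × 10^5 m³.
Over A = 26.4 km², depth = V / A = 31.4 mm.

d ≈ 31.4 mm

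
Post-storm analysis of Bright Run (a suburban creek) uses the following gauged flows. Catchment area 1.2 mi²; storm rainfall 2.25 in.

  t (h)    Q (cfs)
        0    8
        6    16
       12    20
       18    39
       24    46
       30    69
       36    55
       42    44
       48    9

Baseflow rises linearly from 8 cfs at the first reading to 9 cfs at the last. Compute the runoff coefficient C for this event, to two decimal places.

C ≈ 0.79

ΣQ_DR = 229.5 cfs; V = ΣQ_DR·Δt = 4.957 × 10^6 ft³.
Runoff depth d = V / A = 1.778 in.
C = d / P = 1.778 / 2.25 = 0.79.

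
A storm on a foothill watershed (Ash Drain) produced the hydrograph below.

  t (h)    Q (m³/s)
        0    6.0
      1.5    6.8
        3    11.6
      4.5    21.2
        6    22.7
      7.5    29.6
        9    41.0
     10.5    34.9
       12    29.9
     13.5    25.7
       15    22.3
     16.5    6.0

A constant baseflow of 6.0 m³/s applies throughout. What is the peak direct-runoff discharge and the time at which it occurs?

Q_p = 35.0 m³/s at t = 9 h

Subtracting baseflow gives direct-runoff ordinates: 0.0, 0.8, 5.6, 15.2, 16.7, 23.6, 35.0, 28.9, 23.9, 19.7, 16.3, 0.0 m³/s.
The maximum is 35.0 m³/s, occurring at the reading for t = 9 h.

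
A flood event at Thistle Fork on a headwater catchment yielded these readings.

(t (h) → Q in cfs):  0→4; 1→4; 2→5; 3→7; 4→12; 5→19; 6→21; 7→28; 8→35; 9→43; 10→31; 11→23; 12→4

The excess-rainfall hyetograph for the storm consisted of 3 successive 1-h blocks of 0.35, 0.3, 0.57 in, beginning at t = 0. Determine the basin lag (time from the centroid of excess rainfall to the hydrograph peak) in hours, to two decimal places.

Centroid of excess rainfall: t_c = Σ P_i·t̄_i / ΣP_i = 1.6803 h (block centres at 0.5, 1.5, 2.5 h).
Hydrograph peak occurs at t = 9 h, so basin lag t_L = 9 − 1.6803 = 7.32 h.

t_L ≈ 7.32 h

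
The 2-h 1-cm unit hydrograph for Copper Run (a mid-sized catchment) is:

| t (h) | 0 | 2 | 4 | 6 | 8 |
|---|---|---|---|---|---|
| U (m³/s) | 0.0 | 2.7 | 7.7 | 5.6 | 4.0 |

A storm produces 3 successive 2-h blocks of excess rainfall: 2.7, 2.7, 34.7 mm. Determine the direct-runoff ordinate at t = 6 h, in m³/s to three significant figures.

Q ≈ 13.0 m³/s

By discrete convolution, Q_j = Σ (P_i / 10 mm) · U_{j−i}.
At t = 6 h (j=3): Q = (2.7/10)·5.6 + (2.7/10)·7.7 + (34.7/10)·2.7 = 13.0 m³/s.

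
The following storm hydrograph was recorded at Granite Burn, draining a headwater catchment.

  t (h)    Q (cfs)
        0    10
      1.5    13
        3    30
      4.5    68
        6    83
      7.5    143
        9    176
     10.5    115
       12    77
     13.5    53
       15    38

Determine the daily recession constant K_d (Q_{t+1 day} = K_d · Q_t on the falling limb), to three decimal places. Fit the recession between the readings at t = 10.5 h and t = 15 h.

K_d ≈ 0.003

Between t = 10.5 h and t = 15 h the flow falls from 115 to 38 cfs over 3×1.5 h = 4.5 h.
Per-interval ratio K = (38/115)^(1/3) = 0.6913; K_d = K^(24/1.5) = 0.003.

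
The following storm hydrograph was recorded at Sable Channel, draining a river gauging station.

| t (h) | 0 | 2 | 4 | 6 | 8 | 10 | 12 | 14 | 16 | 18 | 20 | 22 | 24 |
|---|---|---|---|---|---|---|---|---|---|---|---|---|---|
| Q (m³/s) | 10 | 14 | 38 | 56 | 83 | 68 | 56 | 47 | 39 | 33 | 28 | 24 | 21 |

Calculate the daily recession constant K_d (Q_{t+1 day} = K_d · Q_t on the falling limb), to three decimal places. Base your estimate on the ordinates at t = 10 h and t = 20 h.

Between t = 10 h and t = 20 h the flow falls from 68 to 28 m³/s over 5×2 h = 10 h.
Per-interval ratio K = (28/68)^(1/5) = 0.8374; K_d = K^(24/2) = 0.119.

K_d ≈ 0.119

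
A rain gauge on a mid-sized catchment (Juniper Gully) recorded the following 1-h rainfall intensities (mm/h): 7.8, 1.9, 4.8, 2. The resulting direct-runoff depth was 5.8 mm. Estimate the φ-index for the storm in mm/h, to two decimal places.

φ ≈ 3.40 mm/h

Only the 2 blocks with intensity above φ contribute runoff: 7.8, 4.8 mm/h.
Σ(I−φ)·Δt = d  ⇒  (7.8+4.8 − 2φ)·1 = 5.8
φ = (12.60 − 5.8/1) / 2 = 3.40 mm/h.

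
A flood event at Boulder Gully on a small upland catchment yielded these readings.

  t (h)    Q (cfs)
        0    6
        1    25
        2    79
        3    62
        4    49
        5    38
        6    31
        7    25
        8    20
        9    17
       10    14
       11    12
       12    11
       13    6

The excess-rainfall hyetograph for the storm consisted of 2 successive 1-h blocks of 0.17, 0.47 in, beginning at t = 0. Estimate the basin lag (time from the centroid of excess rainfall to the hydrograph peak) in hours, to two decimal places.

Centroid of excess rainfall: t_c = Σ P_i·t̄_i / ΣP_i = 1.2344 h (block centres at 0.5, 1.5 h).
Hydrograph peak occurs at t = 2 h, so basin lag t_L = 2 − 1.2344 = 0.77 h.

t_L ≈ 0.77 h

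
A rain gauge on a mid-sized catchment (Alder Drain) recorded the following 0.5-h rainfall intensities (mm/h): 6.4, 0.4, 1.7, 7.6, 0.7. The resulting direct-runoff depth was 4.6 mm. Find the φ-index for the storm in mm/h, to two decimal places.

φ ≈ 2.40 mm/h

Only the 2 blocks with intensity above φ contribute runoff: 6.4, 7.6 mm/h.
Σ(I−φ)·Δt = d  ⇒  (6.4+7.6 − 2φ)·0.5 = 4.6
φ = (14.00 − 4.6/0.5) / 2 = 2.40 mm/h.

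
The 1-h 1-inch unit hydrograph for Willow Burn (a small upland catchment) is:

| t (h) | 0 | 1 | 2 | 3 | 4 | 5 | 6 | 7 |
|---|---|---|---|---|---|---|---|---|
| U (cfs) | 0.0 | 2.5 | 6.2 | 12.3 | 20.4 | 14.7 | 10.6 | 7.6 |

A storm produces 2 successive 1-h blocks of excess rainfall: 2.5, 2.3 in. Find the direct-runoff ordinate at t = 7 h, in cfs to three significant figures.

By discrete convolution, Q_j = Σ (P_i / 1 in) · U_{j−i}.
At t = 7 h (j=7): Q = (2.5/1)·7.6 + (2.3/1)·10.6 = 43.4 cfs.

Q ≈ 43.4 cfs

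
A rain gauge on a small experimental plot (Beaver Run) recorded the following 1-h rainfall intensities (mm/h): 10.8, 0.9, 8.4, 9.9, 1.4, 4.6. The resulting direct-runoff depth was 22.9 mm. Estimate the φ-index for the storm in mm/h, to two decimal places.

Only the 4 blocks with intensity above φ contribute runoff: 10.8, 8.4, 9.9, 4.6 mm/h.
Σ(I−φ)·Δt = d  ⇒  (10.8+8.4+9.9+4.6 − 4φ)·1 = 22.9
φ = (33.70 − 22.9/1) / 4 = 2.70 mm/h.

φ ≈ 2.70 mm/h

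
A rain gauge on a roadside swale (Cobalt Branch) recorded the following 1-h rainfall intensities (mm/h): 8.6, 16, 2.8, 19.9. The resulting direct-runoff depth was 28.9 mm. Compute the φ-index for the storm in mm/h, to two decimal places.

φ ≈ 5.20 mm/h

Only the 3 blocks with intensity above φ contribute runoff: 8.6, 16, 19.9 mm/h.
Σ(I−φ)·Δt = d  ⇒  (8.6+16+19.9 − 3φ)·1 = 28.9
φ = (44.50 − 28.9/1) / 3 = 5.20 mm/h.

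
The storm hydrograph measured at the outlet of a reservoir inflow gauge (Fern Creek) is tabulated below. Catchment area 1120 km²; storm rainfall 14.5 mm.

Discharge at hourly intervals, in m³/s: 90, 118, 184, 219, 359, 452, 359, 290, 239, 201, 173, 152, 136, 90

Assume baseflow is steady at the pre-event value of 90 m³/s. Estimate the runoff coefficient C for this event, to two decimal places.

C ≈ 0.40

ΣQ_DR = 1802 m³/s; V = ΣQ_DR·Δt = 6.487 × 10^6 m³.
Runoff depth d = V / A = 5.792 mm.
C = d / P = 5.792 / 14.5 = 0.40.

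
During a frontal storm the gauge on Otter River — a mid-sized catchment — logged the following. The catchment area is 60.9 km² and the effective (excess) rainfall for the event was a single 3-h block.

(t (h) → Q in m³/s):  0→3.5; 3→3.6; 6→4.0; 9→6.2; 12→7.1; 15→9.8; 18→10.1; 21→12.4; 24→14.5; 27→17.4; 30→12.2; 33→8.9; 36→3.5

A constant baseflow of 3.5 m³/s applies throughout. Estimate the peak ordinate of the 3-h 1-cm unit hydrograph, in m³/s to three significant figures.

Direct runoff: 0.0, 0.1, 0.5, 2.7, 3.6, 6.3, 6.6, 8.9, 11.0, 13.9, 8.7, 5.4, 0.0 m³/s; ΣQ_DR = 67.70 m³/s, peak = 13.9 m³/s.
Runoff depth d = ΣQ_DR·Δt / A = 67.70 × 10800 / (60.9 km²) = 12.01 mm.
The 1-cm UH is the DRH scaled by (10 mm)/d, so U_p = 13.9 × 10/12.01 = 11.6 m³/s.

U_p ≈ 11.6 m³/s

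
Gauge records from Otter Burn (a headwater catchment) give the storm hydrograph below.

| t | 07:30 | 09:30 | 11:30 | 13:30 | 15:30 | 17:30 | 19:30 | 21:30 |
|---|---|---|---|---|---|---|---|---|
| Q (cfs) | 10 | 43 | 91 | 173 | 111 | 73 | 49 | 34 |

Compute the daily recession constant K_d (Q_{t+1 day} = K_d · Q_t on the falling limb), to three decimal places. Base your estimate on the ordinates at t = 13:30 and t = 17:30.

Between t = 13:30 and t = 17:30 the flow falls from 173 to 73 cfs over 2×2 h = 4 h.
Per-interval ratio K = (73/173)^(1/2) = 0.6496; K_d = K^(24/2) = 0.006.

K_d ≈ 0.006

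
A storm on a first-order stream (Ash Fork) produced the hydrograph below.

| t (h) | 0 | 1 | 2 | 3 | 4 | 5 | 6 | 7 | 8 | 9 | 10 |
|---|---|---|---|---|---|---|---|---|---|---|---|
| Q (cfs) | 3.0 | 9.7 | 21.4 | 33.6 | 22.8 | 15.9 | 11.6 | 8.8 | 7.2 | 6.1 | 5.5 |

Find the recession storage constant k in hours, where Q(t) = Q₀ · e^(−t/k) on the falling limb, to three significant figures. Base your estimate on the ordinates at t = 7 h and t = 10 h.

k ≈ 6.38 h

On the falling limb, Q drops from 8.8 to 5.5 cfs between t = 7 h and t = 10 h (Δt = 3 h).
k = −Δt / ln(Q₂/Q₁) = −3 / ln(5.5/8.8) = 6.38 h.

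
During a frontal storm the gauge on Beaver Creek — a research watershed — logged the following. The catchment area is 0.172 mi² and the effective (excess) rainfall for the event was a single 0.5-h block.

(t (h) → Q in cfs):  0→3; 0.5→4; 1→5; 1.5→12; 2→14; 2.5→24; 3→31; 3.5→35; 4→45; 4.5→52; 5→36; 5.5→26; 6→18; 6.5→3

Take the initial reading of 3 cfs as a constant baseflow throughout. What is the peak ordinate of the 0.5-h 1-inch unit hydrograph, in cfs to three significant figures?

U_p ≈ 40.9 cfs

Direct runoff: 0.0, 1.0, 2.0, 9.0, 11.0, 21.0, 28.0, 32.0, 42.0, 49.0, 33.0, 23.0, 15.0, 0.0 cfs; ΣQ_DR = 266.0 cfs, peak = 49.0 cfs.
Runoff depth d = ΣQ_DR·Δt / A = 266.0 × 1800 / (0.172 mi²) = 1.198 in.
The 1-inch UH is the DRH scaled by (1 in)/d, so U_p = 49.0 × 1/1.198 = 40.9 cfs.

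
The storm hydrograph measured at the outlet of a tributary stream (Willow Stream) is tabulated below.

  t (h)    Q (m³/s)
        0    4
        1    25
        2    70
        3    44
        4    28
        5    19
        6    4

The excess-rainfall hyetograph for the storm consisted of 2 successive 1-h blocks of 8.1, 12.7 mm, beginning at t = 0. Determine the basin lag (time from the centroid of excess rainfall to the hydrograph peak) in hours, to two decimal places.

t_L ≈ 0.89 h

Centroid of excess rainfall: t_c = Σ P_i·t̄_i / ΣP_i = 1.1106 h (block centres at 0.5, 1.5 h).
Hydrograph peak occurs at t = 2 h, so basin lag t_L = 2 − 1.1106 = 0.89 h.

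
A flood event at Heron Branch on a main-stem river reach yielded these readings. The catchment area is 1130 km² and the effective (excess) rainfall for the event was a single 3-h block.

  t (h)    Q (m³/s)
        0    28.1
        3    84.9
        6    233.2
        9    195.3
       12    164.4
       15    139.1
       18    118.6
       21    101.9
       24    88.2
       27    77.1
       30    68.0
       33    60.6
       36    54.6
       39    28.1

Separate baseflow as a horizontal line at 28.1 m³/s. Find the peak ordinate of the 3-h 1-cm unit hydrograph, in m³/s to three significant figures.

U_p ≈ 205 m³/s

Direct runoff: 0.0, 56.8, 205.1, 167.2, 136.3, 111.0, 90.5, 73.8, 60.1, 49.0, 39.9, 32.5, 26.5, 0.0 m³/s; ΣQ_DR = 1049 m³/s, peak = 205.1 m³/s.
Runoff depth d = ΣQ_DR·Δt / A = 1049 × 10800 / (1130 km²) = 10.02 mm.
The 1-cm UH is the DRH scaled by (10 mm)/d, so U_p = 205.1 × 10/10.02 = 205 m³/s.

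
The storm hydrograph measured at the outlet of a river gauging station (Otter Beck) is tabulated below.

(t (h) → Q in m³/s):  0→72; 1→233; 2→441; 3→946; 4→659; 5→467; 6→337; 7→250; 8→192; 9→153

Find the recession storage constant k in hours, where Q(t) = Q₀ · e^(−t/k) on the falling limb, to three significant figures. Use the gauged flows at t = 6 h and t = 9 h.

On the falling limb, Q drops from 337 to 153 m³/s between t = 6 h and t = 9 h (Δt = 3 h).
k = −Δt / ln(Q₂/Q₁) = −3 / ln(153/337) = 3.80 h.

k ≈ 3.80 h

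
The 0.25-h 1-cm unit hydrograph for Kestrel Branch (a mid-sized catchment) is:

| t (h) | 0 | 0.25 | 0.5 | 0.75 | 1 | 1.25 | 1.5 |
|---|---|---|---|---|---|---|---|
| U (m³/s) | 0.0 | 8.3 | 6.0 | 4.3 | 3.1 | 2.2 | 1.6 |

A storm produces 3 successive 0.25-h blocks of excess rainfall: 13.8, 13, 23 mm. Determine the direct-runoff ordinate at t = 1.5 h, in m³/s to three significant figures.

Q ≈ 12.2 m³/s

By discrete convolution, Q_j = Σ (P_i / 10 mm) · U_{j−i}.
At t = 1.5 h (j=6): Q = (13.8/10)·1.6 + (13/10)·2.2 + (23/10)·3.1 = 12.2 m³/s.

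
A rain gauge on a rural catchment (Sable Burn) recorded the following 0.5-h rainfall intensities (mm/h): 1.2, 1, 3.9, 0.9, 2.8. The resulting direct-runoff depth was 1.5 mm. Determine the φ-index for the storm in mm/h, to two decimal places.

φ ≈ 1.85 mm/h

Only the 2 blocks with intensity above φ contribute runoff: 3.9, 2.8 mm/h.
Σ(I−φ)·Δt = d  ⇒  (3.9+2.8 − 2φ)·0.5 = 1.5
φ = (6.700 − 1.5/0.5) / 2 = 1.85 mm/h.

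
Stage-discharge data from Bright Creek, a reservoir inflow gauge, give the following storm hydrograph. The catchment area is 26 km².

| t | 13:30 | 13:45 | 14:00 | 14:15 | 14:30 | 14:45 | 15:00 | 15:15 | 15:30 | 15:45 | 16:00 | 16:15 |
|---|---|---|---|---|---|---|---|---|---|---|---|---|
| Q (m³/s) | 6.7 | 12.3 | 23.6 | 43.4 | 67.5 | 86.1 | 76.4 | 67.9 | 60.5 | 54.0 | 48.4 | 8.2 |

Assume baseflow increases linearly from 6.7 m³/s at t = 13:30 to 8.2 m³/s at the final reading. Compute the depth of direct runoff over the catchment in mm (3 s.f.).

Direct runoff: 0.00, 5.46, 16.63, 36.29, 60.25, 78.72, 68.88, 60.25, 52.71, 46.07, 40.34, 0.00 m³/s; ΣQ_DR = 465.6 m³/s.
V = ΣQ_DR · Δt = 465.6 × 900 s = 4.190 × 10^5 m³.
Over A = 26 km², depth = V / A = 16.1 mm.

d ≈ 16.1 mm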